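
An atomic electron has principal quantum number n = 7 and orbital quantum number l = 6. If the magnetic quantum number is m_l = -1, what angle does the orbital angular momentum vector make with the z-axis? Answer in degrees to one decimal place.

|L| = √(l(l+1)) ℏ = √42 ℏ.
L_z = m_l ℏ = −1ℏ.
cos θ = L_z/|L| = -1/√42, so θ ≈ 98.9°.

θ ≈ 98.9°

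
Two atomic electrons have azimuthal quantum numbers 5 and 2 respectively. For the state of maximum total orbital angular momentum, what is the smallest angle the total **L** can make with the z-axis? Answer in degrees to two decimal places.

θ_min ≈ 20.70°

The total orbital quantum number L ranges from |l₁ − l₂| to l₁ + l₂ in integer steps.
L ∈ {3, 4, 5, 6, 7}.
The maximum is L = 7, with |L_tot| = ℏ√(7·8) = 2√14 ℏ.
The minimum angle with z is arccos(7/√56) ≈ 20.70°.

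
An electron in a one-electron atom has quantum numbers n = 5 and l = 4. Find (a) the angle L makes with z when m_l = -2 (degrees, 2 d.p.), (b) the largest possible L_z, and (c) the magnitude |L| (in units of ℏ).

For m_l = -2: cos θ = -2/√20, θ ≈ 116.57°.
L_z,max = lℏ = 4ℏ.
|L| = ℏ√(4·5) = 2√5 ℏ ≈ 4.472ℏ.

θ(m_l=-2) ≈ 116.57°; L_z,max = 4ℏ; |L| = 2√5 ℏ ≈ 4.472ℏ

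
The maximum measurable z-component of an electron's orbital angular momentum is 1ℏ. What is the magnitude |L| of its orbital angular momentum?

|L| = √2 ℏ ≈ 1.414ℏ

The maximum L_z equals lℏ, giving l = 1.
|L| = ℏ√(l(l+1)) = √2 ℏ.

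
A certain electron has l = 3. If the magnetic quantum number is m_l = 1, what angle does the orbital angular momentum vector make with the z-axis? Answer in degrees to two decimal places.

|L| = √(l(l+1)) ℏ = 2√3 ℏ.
L_z = m_l ℏ = 1ℏ.
cos θ = L_z/|L| = 1/√12, so θ ≈ 73.22°.

θ ≈ 73.22°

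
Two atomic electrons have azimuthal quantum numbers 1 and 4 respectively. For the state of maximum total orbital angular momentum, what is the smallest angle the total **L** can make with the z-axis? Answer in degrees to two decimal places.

θ_min ≈ 24.09°

L runs from |1 − 4| = 3 to 1 + 4 = 5.
Allowed values: L = 3, 4, 5.
The maximum is L = 5, with |L_tot| = ℏ√(5·6) = √30 ℏ.
The minimum angle with z is arccos(5/√30) ≈ 24.09°.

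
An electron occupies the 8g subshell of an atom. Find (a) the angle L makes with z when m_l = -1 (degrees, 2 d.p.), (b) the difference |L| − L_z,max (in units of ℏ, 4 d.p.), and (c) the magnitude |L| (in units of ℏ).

The 8g subshell has l = 4.
For m_l = -1: cos θ = -1/√20, θ ≈ 102.92°.
|L| − L_z,max = (2√5 − 4)ℏ ≈ 0.4721ℏ.
|L| = ℏ√(4·5) = 2√5 ℏ ≈ 4.472ℏ.

θ(m_l=-1) ≈ 102.92°; |L|−L_z,max ≈ 0.4721ℏ; |L| = 2√5 ℏ ≈ 4.472ℏ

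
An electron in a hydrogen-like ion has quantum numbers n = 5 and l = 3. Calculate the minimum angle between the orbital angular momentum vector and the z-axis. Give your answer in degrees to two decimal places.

|L|² = l(l+1)ℏ² = 12ℏ², so |L| = 2√3 ℏ.
The smallest angle corresponds to the largest L_z, i.e. m_l = l = 3, giving L_z = 3ℏ.
cos θ_min = 3/√12, so θ_min ≈ 30.00°.

θ_min ≈ 30.00°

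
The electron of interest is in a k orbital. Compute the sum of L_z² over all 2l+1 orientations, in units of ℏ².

Σ(L_z)² = 280 ℏ²

For a k orbital, l = 7.
m_l ∈ {-7, -6, -5, -4, -3, -2, -1, 0, 1, 2, 3, 4, 5, 6, 7}.
Summing m² from −7 to 7: Σ m_l² = 280.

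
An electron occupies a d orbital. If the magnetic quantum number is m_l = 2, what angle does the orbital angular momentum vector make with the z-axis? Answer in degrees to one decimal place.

D corresponds to l = 2.
|L| = ℏ√(l(l+1)) = √6 ℏ.
L_z = m_l ℏ = 2ℏ.
cos θ = L_z/|L| = 2/√6, so θ ≈ 35.3°.

θ ≈ 35.3°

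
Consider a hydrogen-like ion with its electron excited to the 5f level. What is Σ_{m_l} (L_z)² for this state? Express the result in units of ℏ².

The 5f level has l = 3.
m_l ∈ {-3, -2, -1, 0, 1, 2, 3}.
Σ m_l² = 2·(1 + 4 + 9) = 28.

Σ(L_z)² = 28 ℏ²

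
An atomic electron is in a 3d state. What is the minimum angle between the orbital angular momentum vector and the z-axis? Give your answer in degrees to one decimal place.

θ_min ≈ 35.3°

For 3d, l = 2.
|L| = √(l(l+1)) ℏ = √6 ℏ.
The smallest angle corresponds to the largest L_z, i.e. m_l = l = 2, giving L_z = 2ℏ.
cos θ_min = 2/√6, so θ_min ≈ 35.3°.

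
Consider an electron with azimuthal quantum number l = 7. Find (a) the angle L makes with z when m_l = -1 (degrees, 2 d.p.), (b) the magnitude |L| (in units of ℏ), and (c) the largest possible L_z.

θ(m_l=-1) ≈ 97.68°; |L| = 2√14 ℏ ≈ 7.483ℏ; L_z,max = 7ℏ

For m_l = -1: cos θ = -1/√56, θ ≈ 97.68°.
|L| = ℏ√(7·8) = 2√14 ℏ ≈ 7.483ℏ.
L_z,max = lℏ = 7ℏ.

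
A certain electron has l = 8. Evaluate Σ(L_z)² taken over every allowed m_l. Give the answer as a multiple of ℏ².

m_l runs from −8 to 8, i.e. {-8, -7, -6, -5, -4, -3, -2, -1, 0, 1, 2, 3, 4, 5, 6, 7, 8}.
Σ m_l² = 2·(1 + 4 + 9 + 16 + 25 + 36 + 49 + 64) = 408.

Σ(L_z)² = 408 ℏ²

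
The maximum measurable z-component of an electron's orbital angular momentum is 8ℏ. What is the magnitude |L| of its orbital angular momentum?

|L| = 6√2 ℏ ≈ 8.485ℏ

Since max m_l = l, l = 8.
|L| = ℏ√(l(l+1)) = 6√2 ℏ.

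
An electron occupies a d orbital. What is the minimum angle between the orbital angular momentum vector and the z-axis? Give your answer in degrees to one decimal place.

θ_min ≈ 35.3°

D corresponds to l = 2.
|L| = √(l(l+1)) ℏ = √6 ℏ.
The smallest angle corresponds to the largest L_z, i.e. m_l = l = 2, giving L_z = 2ℏ.
cos θ_min = 2/√6, so θ_min ≈ 35.3°.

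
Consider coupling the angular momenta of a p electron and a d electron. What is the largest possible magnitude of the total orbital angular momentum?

By the triangle rule, |l₁ − l₂| ≤ L ≤ l₁ + l₂.
L ∈ {1, 2, 3}.
The largest magnitude corresponds to L = 3: |L_tot| = ℏ√(3·4) = 2√3 ℏ.

|L_tot|_max = 2√3 ℏ ≈ 3.464ℏ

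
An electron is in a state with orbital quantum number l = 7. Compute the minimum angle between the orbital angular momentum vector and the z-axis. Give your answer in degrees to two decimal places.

θ_min ≈ 20.70°

|L| = √(l(l+1)) ℏ = 2√14 ℏ.
The smallest angle corresponds to the largest L_z, i.e. m_l = l = 7, giving L_z = 7ℏ.
cos θ_min = 7/√56, so θ_min ≈ 20.70°.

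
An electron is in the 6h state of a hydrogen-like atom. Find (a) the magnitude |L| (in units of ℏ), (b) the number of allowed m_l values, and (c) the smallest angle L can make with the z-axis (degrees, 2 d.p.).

The 6h subshell has l = 5.
|L| = ℏ√(5·6) = √30 ℏ ≈ 5.477ℏ.
There are 2l+1 = 11 values of m_l.
cos θ_min = 5/√30, so θ_min ≈ 24.09°.

|L| = √30 ℏ ≈ 5.477ℏ; 11 values; θ_min ≈ 24.09°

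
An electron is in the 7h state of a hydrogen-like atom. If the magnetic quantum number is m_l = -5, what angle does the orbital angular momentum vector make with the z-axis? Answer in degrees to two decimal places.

θ ≈ 155.91°

7h means n = 7, l = 5.
|L| = ℏ√(l(l+1)) = √30 ℏ.
L_z = m_l ℏ = −5ℏ.
cos θ = L_z/|L| = -5/√30, so θ ≈ 155.91°.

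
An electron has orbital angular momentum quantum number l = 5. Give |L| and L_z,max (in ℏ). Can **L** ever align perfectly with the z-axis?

|L| = √30 ℏ ≈ 5.4772ℏ, while L_z,max = lℏ = 5ℏ.
Since |L| > L_z,max, the vector can never point exactly along z; the closest it comes is θ_min = arccos(5/√30) ≈ 24.1°.

No: L_z,max = 5ℏ < |L| = √30 ℏ ≈ 5.477ℏ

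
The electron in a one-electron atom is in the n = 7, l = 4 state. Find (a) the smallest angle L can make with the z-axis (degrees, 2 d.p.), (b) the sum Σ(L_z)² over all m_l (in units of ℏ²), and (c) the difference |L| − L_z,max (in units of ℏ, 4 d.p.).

θ_min ≈ 26.57°; Σ(L_z)² = 60 ℏ²; |L|−L_z,max ≈ 0.4721ℏ

cos θ_min = 4/√20, so θ_min ≈ 26.57°.
Σ m_l² = 60, so Σ(L_z)² = 60 ℏ².
|L| − L_z,max = (2√5 − 4)ℏ ≈ 0.4721ℏ.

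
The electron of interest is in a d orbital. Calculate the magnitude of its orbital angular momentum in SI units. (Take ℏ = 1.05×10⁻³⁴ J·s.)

For a d orbital, l = 2.
|L| = ℏ√(l(l+1)) = ℏ√(2·3) = √6 ℏ
Numerically, |L| = 2.449 × (1.05×10⁻³⁴ J·s) = 2.57×10⁻³⁴ J·s.

|L| = 2.57×10⁻³⁴ J·s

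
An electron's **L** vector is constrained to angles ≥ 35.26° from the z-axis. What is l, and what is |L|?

l = 2, |L| = √6 ℏ ≈ 2.449ℏ

cos θ_min = l/√(l(l+1)) = √(l/(l+1)), so l/(l+1) = cos²(35.26°) = 0.6667.
Thus l = 0.6667/(1 − 0.6667) ≈ 2.
Then |L| = ℏ√(2·3) = √6 ℏ.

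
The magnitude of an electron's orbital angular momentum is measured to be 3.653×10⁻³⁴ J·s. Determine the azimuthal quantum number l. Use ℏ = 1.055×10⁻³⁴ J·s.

l = 3

In units of ℏ, |L| ≈ 3.463.
(|L|/ℏ)² = l(l+1) ≈ 11.99 ⇒ l = 3.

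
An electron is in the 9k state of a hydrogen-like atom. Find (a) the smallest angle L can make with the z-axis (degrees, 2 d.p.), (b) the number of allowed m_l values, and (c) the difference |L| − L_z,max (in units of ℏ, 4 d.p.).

θ_min ≈ 20.70°; 15 values; |L|−L_z,max ≈ 0.4833ℏ

For 9k, l = 7.
cos θ_min = 7/√56, so θ_min ≈ 20.70°.
There are 2l+1 = 15 values of m_l.
|L| − L_z,max = (2√14 − 7)ℏ ≈ 0.4833ℏ.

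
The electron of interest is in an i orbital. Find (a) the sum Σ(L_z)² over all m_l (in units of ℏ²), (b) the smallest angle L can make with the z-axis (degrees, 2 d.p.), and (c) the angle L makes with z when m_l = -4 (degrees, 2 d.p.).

Σ(L_z)² = 182 ℏ²; θ_min ≈ 22.21°; θ(m_l=-4) ≈ 128.11°

The letter i corresponds to l = 6.
Σ m_l² = 182, so Σ(L_z)² = 182 ℏ².
cos θ_min = 6/√42, so θ_min ≈ 22.21°.
For m_l = -4: cos θ = -4/√42, θ ≈ 128.11°.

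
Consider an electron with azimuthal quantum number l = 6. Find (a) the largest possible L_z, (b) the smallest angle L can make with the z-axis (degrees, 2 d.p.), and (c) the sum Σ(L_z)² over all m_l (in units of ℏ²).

L_z,max = 6ℏ; θ_min ≈ 22.21°; Σ(L_z)² = 182 ℏ²

L_z,max = lℏ = 6ℏ.
cos θ_min = 6/√42, so θ_min ≈ 22.21°.
Σ m_l² = 182, so Σ(L_z)² = 182 ℏ².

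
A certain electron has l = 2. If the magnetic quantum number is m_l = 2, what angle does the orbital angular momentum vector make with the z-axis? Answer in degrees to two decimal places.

θ ≈ 35.26°

|L|² = l(l+1)ℏ² = 6ℏ², so |L| = √6 ℏ.
L_z = m_l ℏ = 2ℏ.
cos θ = L_z/|L| = 2/√6, so θ ≈ 35.26°.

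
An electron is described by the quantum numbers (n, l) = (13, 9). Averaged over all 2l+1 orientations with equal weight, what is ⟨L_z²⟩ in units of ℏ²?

m_l ∈ {-9, -8, -7, -6, -5, -4, -3, -2, -1, 0, 1, 2, 3, 4, 5, 6, 7, 8, 9}.
⟨L_z²⟩ = ℏ²·l(l+1)/3 = 30ℏ².

⟨L_z²⟩ = 30 ℏ²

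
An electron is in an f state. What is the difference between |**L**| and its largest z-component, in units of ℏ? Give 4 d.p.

For an f orbital, l = 3.
|L| = 2√3 ℏ ≈ 3.4641ℏ, while L_z,max = lℏ = 3ℏ.
The difference is (2√3 − 3)ℏ ≈ 0.4641ℏ.

|L| − L_z,max ≈ 0.4641ℏ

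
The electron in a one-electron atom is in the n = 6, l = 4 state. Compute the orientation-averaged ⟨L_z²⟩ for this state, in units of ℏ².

m_l ∈ {-4, -3, -2, -1, 0, 1, 2, 3, 4}.
Average of L_z² over 9 states: 60/9 ℏ² = 6.667 ℏ².

⟨L_z²⟩ = 6.667 ℏ²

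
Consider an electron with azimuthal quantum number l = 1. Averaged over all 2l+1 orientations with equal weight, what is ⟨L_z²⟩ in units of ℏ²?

⟨L_z²⟩ = 0.6667 ℏ²

m_l runs from −1 to 1, i.e. {-1, 0, 1}.
⟨L_z²⟩ = ℏ²·(Σ m_l²)/(2l+1) = ℏ²·2/3 = 0.6667ℏ².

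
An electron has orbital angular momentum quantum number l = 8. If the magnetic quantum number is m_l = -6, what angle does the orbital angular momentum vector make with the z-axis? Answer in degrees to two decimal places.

θ ≈ 135.00°

|L| = ℏ√(l(l+1)) = 6√2 ℏ.
L_z = m_l ℏ = −6ℏ.
cos θ = L_z/|L| = -6/√72, so θ ≈ 135.00°.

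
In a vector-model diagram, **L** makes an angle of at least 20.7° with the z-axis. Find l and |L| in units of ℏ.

l = 7, |L| = 2√14 ℏ ≈ 7.483ℏ

cos θ_min = l/√(l(l+1)) = √(l/(l+1)), so l/(l+1) = cos²(20.7°) = 0.8751.
Thus l = 0.8751/(1 − 0.8751) ≈ 7.
Then |L| = ℏ√(7·8) = 2√14 ℏ.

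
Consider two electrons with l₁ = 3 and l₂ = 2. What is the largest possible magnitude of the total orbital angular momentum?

|L_tot|_max = √30 ℏ ≈ 5.477ℏ

By the triangle rule, |l₁ − l₂| ≤ L ≤ l₁ + l₂.
So L can be 1, 2, 3, 4, 5.
The largest magnitude corresponds to L = 5: |L_tot| = ℏ√(5·6) = √30 ℏ.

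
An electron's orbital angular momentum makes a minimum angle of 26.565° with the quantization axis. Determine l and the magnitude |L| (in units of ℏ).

cos²θ_min = l/(l+1) = 0.8000.
Thus l = 0.8000/(1 − 0.8000) ≈ 4.
Then |L| = ℏ√(4·5) = 2√5 ℏ.

l = 4, |L| = 2√5 ℏ ≈ 4.472ℏ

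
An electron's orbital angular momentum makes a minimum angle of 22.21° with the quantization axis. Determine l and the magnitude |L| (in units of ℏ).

cos²θ_min = l/(l+1) = 0.8571.
Thus l = 0.8571/(1 − 0.8571) ≈ 6.
Then |L| = ℏ√(6·7) = √42 ℏ.

l = 6, |L| = √42 ℏ ≈ 6.481ℏ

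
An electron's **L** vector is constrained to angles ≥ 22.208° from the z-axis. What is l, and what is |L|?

l = 6, |L| = √42 ℏ ≈ 6.481ℏ

cos²θ_min = l/(l+1) = 0.8571.
Thus l = 0.8571/(1 − 0.8571) ≈ 6.
Then |L| = ℏ√(6·7) = √42 ℏ.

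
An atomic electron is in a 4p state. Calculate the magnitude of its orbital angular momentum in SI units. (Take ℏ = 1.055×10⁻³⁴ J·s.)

|L| = 1.492×10⁻³⁴ J·s

The 4p subshell has l = 1.
|L| = ℏ√(l(l+1)) = ℏ√(1·2) = √2 ℏ
Numerically, |L| = 1.414 × (1.055×10⁻³⁴ J·s) = 1.492×10⁻³⁴ J·s.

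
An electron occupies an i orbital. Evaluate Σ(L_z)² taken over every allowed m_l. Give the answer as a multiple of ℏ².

For an i orbital, l = 6.
The allowed m_l values are -6, -5, -4, -3, -2, -1, 0, 1, 2, 3, 4, 5, 6.
Σ m_l² = 2·(1 + 4 + 9 + 16 + 25 + 36) = 182.

Σ(L_z)² = 182 ℏ²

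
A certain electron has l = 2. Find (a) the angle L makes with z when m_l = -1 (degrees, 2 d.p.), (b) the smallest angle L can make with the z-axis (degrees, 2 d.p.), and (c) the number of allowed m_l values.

θ(m_l=-1) ≈ 114.09°; θ_min ≈ 35.26°; 5 values

For m_l = -1: cos θ = -1/√6, θ ≈ 114.09°.
cos θ_min = 2/√6, so θ_min ≈ 35.26°.
There are 2l+1 = 5 values of m_l.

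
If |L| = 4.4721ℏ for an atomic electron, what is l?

l = 4

(|L|/ℏ)² = l(l+1) = 20.
l² + l − 20 = 0 ⇒ l = 4.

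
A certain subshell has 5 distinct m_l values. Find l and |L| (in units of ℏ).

l = 2, |L| = √6 ℏ ≈ 2.449ℏ

5 = 2l + 1, so l = (5−1)/2 = 2.
Then |L| = √(l(l+1)) ℏ = √6 ℏ.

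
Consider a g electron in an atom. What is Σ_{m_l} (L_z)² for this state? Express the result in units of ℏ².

Σ(L_z)² = 60 ℏ²

For a g orbital, l = 4.
m_l ∈ {-4, -3, -2, -1, 0, 1, 2, 3, 4}.
Σ m_l² = l(l+1)(2l+1)/3 = 4·5·9/3 = 60.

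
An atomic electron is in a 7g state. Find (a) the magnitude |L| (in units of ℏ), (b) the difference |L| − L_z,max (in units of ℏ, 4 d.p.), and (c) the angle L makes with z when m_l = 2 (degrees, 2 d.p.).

7g means n = 7, l = 4.
|L| = ℏ√(4·5) = 2√5 ℏ ≈ 4.472ℏ.
|L| − L_z,max = (2√5 − 4)ℏ ≈ 0.4721ℏ.
For m_l = 2: cos θ = 2/√20, θ ≈ 63.43°.

|L| = 2√5 ℏ ≈ 4.472ℏ; |L|−L_z,max ≈ 0.4721ℏ; θ(m_l=2) ≈ 63.43°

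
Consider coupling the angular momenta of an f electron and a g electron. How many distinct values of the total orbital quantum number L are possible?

By the triangle rule, |l₁ − l₂| ≤ L ≤ l₁ + l₂.
So L can be 1, 2, 3, 4, 5, 6, 7.
That is 7 values.

7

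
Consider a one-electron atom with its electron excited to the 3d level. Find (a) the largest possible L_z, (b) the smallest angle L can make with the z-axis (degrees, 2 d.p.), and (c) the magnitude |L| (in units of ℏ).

L_z,max = 2ℏ; θ_min ≈ 35.26°; |L| = √6 ℏ ≈ 2.449ℏ

The 3d level has l = 2.
L_z,max = lℏ = 2ℏ.
cos θ_min = 2/√6, so θ_min ≈ 35.26°.
|L| = ℏ√(2·3) = √6 ℏ ≈ 2.449ℏ.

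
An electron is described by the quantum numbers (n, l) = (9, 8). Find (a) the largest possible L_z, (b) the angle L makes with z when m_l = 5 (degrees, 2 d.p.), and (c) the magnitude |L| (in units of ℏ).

L_z,max = 8ℏ; θ(m_l=5) ≈ 53.90°; |L| = 6√2 ℏ ≈ 8.485ℏ

L_z,max = lℏ = 8ℏ.
For m_l = 5: cos θ = 5/√72, θ ≈ 53.90°.
|L| = ℏ√(8·9) = 6√2 ℏ ≈ 8.485ℏ.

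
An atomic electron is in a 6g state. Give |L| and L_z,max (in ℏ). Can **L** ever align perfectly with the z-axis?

No: L_z,max = 4ℏ < |L| = 2√5 ℏ ≈ 4.472ℏ

For 6g, l = 4.
|L| = 2√5 ℏ ≈ 4.4721ℏ, while L_z,max = lℏ = 4ℏ.
Since |L| > L_z,max, the vector can never point exactly along z; the closest it comes is θ_min = arccos(4/√20) ≈ 26.6°.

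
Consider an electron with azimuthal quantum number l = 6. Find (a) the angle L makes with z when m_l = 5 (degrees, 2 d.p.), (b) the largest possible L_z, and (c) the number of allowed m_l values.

θ(m_l=5) ≈ 39.51°; L_z,max = 6ℏ; 13 values

For m_l = 5: cos θ = 5/√42, θ ≈ 39.51°.
L_z,max = lℏ = 6ℏ.
There are 2l+1 = 13 values of m_l.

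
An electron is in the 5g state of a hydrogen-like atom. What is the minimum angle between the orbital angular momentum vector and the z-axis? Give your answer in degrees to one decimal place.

θ_min ≈ 26.6°

For 5g, l = 4.
|L| = ℏ√(l(l+1)) = 2√5 ℏ.
The smallest angle corresponds to the largest L_z, i.e. m_l = l = 4, giving L_z = 4ℏ.
cos θ_min = 4/√20, so θ_min ≈ 26.6°.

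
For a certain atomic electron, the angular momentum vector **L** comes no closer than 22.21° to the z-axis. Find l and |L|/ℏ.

l = 6, |L| = √42 ℏ ≈ 6.481ℏ

At minimum angle, m_l = l, so cos θ = l/√(l(l+1)); cos²θ = l/(l+1) = 0.8571.
Thus l = 0.8571/(1 − 0.8571) ≈ 6.
Then |L| = ℏ√(6·7) = √42 ℏ.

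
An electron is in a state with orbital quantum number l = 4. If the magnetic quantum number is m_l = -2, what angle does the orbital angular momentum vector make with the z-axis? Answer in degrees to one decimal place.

θ ≈ 116.6°

|L| = √(l(l+1)) ℏ = 2√5 ℏ.
L_z = m_l ℏ = −2ℏ.
cos θ = L_z/|L| = -2/√20, so θ ≈ 116.6°.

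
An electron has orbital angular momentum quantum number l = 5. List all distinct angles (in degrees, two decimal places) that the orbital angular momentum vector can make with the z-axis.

θ ∈ {24.09°, 43.09°, 56.79°, 68.58°, 79.48°, 90.00°, 100.52°, 111.42°, 123.21°, 136.91°, 155.91°}

|L|² = l(l+1)ℏ² = 30ℏ², so |L| = √30 ℏ.
cos θ = m_l/√30 for each m_l ∈ {-5, -4, -3, -2, -1, 0, 1, 2, 3, 4, 5}.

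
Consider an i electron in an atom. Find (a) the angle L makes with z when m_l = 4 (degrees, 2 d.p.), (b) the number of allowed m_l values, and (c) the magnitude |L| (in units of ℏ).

θ(m_l=4) ≈ 51.89°; 13 values; |L| = √42 ℏ ≈ 6.481ℏ

An i state has l = 6.
For m_l = 4: cos θ = 4/√42, θ ≈ 51.89°.
There are 2l+1 = 13 values of m_l.
|L| = ℏ√(6·7) = √42 ℏ ≈ 6.481ℏ.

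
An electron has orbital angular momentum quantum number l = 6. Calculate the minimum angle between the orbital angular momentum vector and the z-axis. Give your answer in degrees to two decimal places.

|L| = ℏ√(l(l+1)) = √42 ℏ.
The smallest angle corresponds to the largest L_z, i.e. m_l = l = 6, giving L_z = 6ℏ.
cos θ_min = 6/√42, so θ_min ≈ 22.21°.

θ_min ≈ 22.21°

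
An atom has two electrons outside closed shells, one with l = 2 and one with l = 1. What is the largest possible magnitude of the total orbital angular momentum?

L runs from |2 − 1| = 1 to 2 + 1 = 3.
L ∈ {1, 2, 3}.
The largest magnitude corresponds to L = 3: |L_tot| = ℏ√(3·4) = 2√3 ℏ.

|L_tot|_max = 2√3 ℏ ≈ 3.464ℏ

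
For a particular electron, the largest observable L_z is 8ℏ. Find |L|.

|L| = 6√2 ℏ ≈ 8.485ℏ

The maximum L_z equals lℏ, giving l = 8.
|L| = √(l(l+1)) ℏ = 6√2 ℏ.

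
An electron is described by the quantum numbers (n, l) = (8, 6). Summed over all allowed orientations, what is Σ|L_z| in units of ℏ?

Σ|L_z| = 42 ℏ

m_l runs from −6 to 6, i.e. {-6, -5, -4, -3, -2, -1, 0, 1, 2, 3, 4, 5, 6}.
Σ|m_l| = 2·6(6+1)/2 = 42.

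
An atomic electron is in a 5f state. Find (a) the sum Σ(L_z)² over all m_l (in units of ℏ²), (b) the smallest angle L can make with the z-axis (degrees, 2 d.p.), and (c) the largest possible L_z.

Σ(L_z)² = 28 ℏ²; θ_min ≈ 30.00°; L_z,max = 3ℏ

The 5f subshell has l = 3.
Σ m_l² = 28, so Σ(L_z)² = 28 ℏ².
cos θ_min = 3/√12, so θ_min ≈ 30.00°.
L_z,max = lℏ = 3ℏ.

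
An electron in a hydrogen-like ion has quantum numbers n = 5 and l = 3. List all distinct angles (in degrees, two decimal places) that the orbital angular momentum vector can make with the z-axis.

|L| = ℏ√(l(l+1)) = 2√3 ℏ.
cos θ = m_l/√12 for each m_l ∈ {-3, -2, -1, 0, 1, 2, 3}.

θ ∈ {30.00°, 54.74°, 73.22°, 90.00°, 106.78°, 125.26°, 150.00°}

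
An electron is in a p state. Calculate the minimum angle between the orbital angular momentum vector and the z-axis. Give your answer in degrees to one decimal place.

θ_min ≈ 45.0°

A p state has l = 1.
|L| = ℏ√(l(l+1)) = √2 ℏ.
The smallest angle corresponds to the largest L_z, i.e. m_l = l = 1, giving L_z = 1ℏ.
cos θ_min = 1/√2, so θ_min ≈ 45.0°.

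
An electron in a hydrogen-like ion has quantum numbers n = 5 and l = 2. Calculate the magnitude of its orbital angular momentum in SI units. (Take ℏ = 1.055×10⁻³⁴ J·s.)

|L| = ℏ√(l(l+1)) = ℏ√(2·3) = √6 ℏ
Numerically, |L| = 2.449 × (1.055×10⁻³⁴ J·s) = 2.584×10⁻³⁴ J·s.

|L| = 2.584×10⁻³⁴ J·s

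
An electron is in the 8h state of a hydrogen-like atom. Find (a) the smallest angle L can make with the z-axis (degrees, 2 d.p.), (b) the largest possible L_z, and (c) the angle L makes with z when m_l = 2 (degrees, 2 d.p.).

θ_min ≈ 24.09°; L_z,max = 5ℏ; θ(m_l=2) ≈ 68.58°

For 8h, l = 5.
cos θ_min = 5/√30, so θ_min ≈ 24.09°.
L_z,max = lℏ = 5ℏ.
For m_l = 2: cos θ = 2/√30, θ ≈ 68.58°.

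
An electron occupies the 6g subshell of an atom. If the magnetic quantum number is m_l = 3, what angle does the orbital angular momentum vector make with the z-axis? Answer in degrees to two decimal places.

θ ≈ 47.87°

The 6g subshell has l = 4.
|L| = ℏ√(l(l+1)) = 2√5 ℏ.
L_z = m_l ℏ = 3ℏ.
cos θ = L_z/|L| = 3/√20, so θ ≈ 47.87°.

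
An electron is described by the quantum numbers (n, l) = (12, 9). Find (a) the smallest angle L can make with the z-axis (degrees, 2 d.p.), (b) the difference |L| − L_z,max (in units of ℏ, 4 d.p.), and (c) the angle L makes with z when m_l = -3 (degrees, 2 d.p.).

cos θ_min = 9/√90, so θ_min ≈ 18.43°.
|L| − L_z,max = (3√10 − 9)ℏ ≈ 0.4868ℏ.
For m_l = -3: cos θ = -3/√90, θ ≈ 108.43°.

θ_min ≈ 18.43°; |L|−L_z,max ≈ 0.4868ℏ; θ(m_l=-3) ≈ 108.43°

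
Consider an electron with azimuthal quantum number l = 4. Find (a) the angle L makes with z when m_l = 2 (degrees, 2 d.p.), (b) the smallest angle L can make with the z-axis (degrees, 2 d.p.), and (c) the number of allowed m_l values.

For m_l = 2: cos θ = 2/√20, θ ≈ 63.43°.
cos θ_min = 4/√20, so θ_min ≈ 26.57°.
There are 2l+1 = 9 values of m_l.

θ(m_l=2) ≈ 63.43°; θ_min ≈ 26.57°; 9 values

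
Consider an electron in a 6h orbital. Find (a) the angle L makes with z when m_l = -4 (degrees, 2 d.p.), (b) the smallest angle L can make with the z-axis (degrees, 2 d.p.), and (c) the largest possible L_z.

θ(m_l=-4) ≈ 136.91°; θ_min ≈ 24.09°; L_z,max = 5ℏ

For 6h, l = 5.
For m_l = -4: cos θ = -4/√30, θ ≈ 136.91°.
cos θ_min = 5/√30, so θ_min ≈ 24.09°.
L_z,max = lℏ = 5ℏ.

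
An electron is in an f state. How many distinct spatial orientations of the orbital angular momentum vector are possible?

7

F corresponds to l = 3.
The number of m_l values is 2l + 1 = 2·3 + 1 = 7.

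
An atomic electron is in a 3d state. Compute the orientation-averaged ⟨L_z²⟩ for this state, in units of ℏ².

⟨L_z²⟩ = 2 ℏ²

3d means n = 3, l = 2.
m_l runs from −2 to 2, i.e. {-2, -1, 0, 1, 2}.
⟨L_z²⟩ = ℏ²·l(l+1)/3 = 2ℏ².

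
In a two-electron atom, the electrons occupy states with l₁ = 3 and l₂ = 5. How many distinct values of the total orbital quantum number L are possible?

Angular momentum addition gives L = |l₁ − l₂|, …, l₁ + l₂.
L ∈ {2, 3, 4, 5, 6, 7, 8}.
That is 7 values.

7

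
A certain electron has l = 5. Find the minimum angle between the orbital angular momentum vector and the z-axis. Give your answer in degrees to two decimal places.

|L| = ℏ√(l(l+1)) = √30 ℏ.
The smallest angle corresponds to the largest L_z, i.e. m_l = l = 5, giving L_z = 5ℏ.
cos θ_min = 5/√30, so θ_min ≈ 24.09°.

θ_min ≈ 24.09°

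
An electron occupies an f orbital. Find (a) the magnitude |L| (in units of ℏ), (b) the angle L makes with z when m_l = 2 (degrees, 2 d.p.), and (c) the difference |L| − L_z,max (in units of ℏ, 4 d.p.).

The letter f corresponds to l = 3.
|L| = ℏ√(3·4) = 2√3 ℏ ≈ 3.464ℏ.
For m_l = 2: cos θ = 2/√12, θ ≈ 54.74°.
|L| − L_z,max = (2√3 − 3)ℏ ≈ 0.4641ℏ.

|L| = 2√3 ℏ ≈ 3.464ℏ; θ(m_l=2) ≈ 54.74°; |L|−L_z,max ≈ 0.4641ℏ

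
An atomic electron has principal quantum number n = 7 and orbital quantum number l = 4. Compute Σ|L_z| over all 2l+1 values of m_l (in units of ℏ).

Σ|L_z| = 20 ℏ

m_l runs from −4 to 4, i.e. {-4, -3, -2, -1, 0, 1, 2, 3, 4}.
Σ|m_l| = 2·4(4+1)/2 = 20.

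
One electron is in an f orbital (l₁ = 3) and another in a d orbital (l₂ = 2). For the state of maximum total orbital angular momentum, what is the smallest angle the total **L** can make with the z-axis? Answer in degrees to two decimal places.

L runs from |3 − 2| = 1 to 3 + 2 = 5.
So L can be 1, 2, 3, 4, 5.
The maximum is L = 5, with |L_tot| = ℏ√(5·6) = √30 ℏ.
The minimum angle with z is arccos(5/√30) ≈ 24.09°.

θ_min ≈ 24.09°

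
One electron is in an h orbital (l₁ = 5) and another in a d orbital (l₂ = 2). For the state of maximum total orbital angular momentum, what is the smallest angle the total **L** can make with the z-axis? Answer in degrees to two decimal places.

Angular momentum addition gives L = |l₁ − l₂|, …, l₁ + l₂.
L ∈ {3, 4, 5, 6, 7}.
The maximum is L = 7, with |L_tot| = ℏ√(7·8) = 2√14 ℏ.
The minimum angle with z is arccos(7/√56) ≈ 20.70°.

θ_min ≈ 20.70°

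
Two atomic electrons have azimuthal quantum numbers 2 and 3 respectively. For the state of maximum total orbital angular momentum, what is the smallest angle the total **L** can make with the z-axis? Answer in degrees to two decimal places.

Angular momentum addition gives L = |l₁ − l₂|, …, l₁ + l₂.
Allowed values: L = 1, 2, 3, 4, 5.
The maximum is L = 5, with |L_tot| = ℏ√(5·6) = √30 ℏ.
The minimum angle with z is arccos(5/√30) ≈ 24.09°.

θ_min ≈ 24.09°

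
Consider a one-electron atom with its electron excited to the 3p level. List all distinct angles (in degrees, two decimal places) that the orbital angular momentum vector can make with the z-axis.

θ ∈ {45.00°, 90.00°, 135.00°}

The 3p level has l = 1.
|L| = ℏ√(l(l+1)) = √2 ℏ.
cos θ = m_l/√2 for each m_l ∈ {-1, 0, 1}.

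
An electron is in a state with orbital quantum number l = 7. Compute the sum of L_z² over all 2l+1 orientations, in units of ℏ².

Σ(L_z)² = 280 ℏ²

m_l ∈ {-7, -6, -5, -4, -3, -2, -1, 0, 1, 2, 3, 4, 5, 6, 7}.
Σ m_l² = 2·(1 + 4 + 9 + 16 + 25 + 36 + 49) = 280.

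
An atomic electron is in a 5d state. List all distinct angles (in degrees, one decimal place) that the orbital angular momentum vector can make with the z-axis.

θ ∈ {35.3°, 65.9°, 90.0°, 114.1°, 144.7°}

The 5d subshell has l = 2.
|L| = ℏ√(l(l+1)) = √6 ℏ.
cos θ = m_l/√6 for each m_l ∈ {-2, -1, 0, 1, 2}.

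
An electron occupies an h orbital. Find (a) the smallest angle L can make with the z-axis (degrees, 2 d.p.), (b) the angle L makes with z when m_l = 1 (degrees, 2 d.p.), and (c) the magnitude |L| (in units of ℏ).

θ_min ≈ 24.09°; θ(m_l=1) ≈ 79.48°; |L| = √30 ℏ ≈ 5.477ℏ

An h state has l = 5.
cos θ_min = 5/√30, so θ_min ≈ 24.09°.
For m_l = 1: cos θ = 1/√30, θ ≈ 79.48°.
|L| = ℏ√(5·6) = √30 ℏ ≈ 5.477ℏ.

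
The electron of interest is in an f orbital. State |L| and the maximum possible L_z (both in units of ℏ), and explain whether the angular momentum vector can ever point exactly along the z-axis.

For an f orbital, l = 3.
|L| = 2√3 ℏ ≈ 3.4641ℏ, while L_z,max = lℏ = 3ℏ.
Since |L| > L_z,max, the vector can never point exactly along z; the closest it comes is θ_min = arccos(3/√12) ≈ 30.0°.

No: L_z,max = 3ℏ < |L| = 2√3 ℏ ≈ 3.464ℏ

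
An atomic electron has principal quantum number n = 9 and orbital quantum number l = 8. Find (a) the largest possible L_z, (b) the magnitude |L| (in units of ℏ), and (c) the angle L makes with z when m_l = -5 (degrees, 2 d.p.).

L_z,max = lℏ = 8ℏ.
|L| = ℏ√(8·9) = 6√2 ℏ ≈ 8.485ℏ.
For m_l = -5: cos θ = -5/√72, θ ≈ 126.10°.

L_z,max = 8ℏ; |L| = 6√2 ℏ ≈ 8.485ℏ; θ(m_l=-5) ≈ 126.10°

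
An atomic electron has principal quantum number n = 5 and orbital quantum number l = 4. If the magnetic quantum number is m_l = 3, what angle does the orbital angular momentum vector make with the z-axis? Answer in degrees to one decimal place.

|L|² = l(l+1)ℏ² = 20ℏ², so |L| = 2√5 ℏ.
L_z = m_l ℏ = 3ℏ.
cos θ = L_z/|L| = 3/√20, so θ ≈ 47.9°.

θ ≈ 47.9°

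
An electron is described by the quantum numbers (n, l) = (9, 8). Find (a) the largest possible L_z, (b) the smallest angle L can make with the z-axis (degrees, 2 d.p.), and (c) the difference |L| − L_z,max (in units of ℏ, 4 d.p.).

L_z,max = lℏ = 8ℏ.
cos θ_min = 8/√72, so θ_min ≈ 19.47°.
|L| − L_z,max = (6√2 − 8)ℏ ≈ 0.4853ℏ.

L_z,max = 8ℏ; θ_min ≈ 19.47°; |L|−L_z,max ≈ 0.4853ℏ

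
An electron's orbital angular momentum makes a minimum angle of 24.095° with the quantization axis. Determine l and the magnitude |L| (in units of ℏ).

l = 5, |L| = √30 ℏ ≈ 5.477ℏ

cos²θ_min = l/(l+1) = 0.8333.
Thus l = 0.8333/(1 − 0.8333) ≈ 5.
Then |L| = ℏ√(5·6) = √30 ℏ.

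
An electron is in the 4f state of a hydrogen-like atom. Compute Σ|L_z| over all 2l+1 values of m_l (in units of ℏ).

Σ|L_z| = 12 ℏ

4f means n = 4, l = 3.
m_l runs from −3 to 3, i.e. {-3, -2, -1, 0, 1, 2, 3}.
Σ|m_l| = 2·3(3+1)/2 = 12.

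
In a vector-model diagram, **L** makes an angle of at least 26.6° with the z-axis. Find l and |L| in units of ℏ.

At minimum angle, m_l = l, so cos θ = l/√(l(l+1)); cos²θ = l/(l+1) = 0.7995.
Thus l = 0.7995/(1 − 0.7995) ≈ 4.
Then |L| = ℏ√(4·5) = 2√5 ℏ.

l = 4, |L| = 2√5 ℏ ≈ 4.472ℏ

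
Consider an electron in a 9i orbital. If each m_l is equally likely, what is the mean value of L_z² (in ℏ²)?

For 9i, l = 6.
m_l ∈ {-6, -5, -4, -3, -2, -1, 0, 1, 2, 3, 4, 5, 6}.
⟨L_z²⟩ = ℏ²·(Σ m_l²)/(2l+1) = ℏ²·182/13 = 14ℏ².

⟨L_z²⟩ = 14 ℏ²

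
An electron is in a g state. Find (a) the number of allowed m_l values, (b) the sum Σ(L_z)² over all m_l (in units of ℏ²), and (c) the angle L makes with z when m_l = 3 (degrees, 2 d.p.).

9 values; Σ(L_z)² = 60 ℏ²; θ(m_l=3) ≈ 47.87°

The letter g corresponds to l = 4.
There are 2l+1 = 9 values of m_l.
Σ m_l² = 60, so Σ(L_z)² = 60 ℏ².
For m_l = 3: cos θ = 3/√20, θ ≈ 47.87°.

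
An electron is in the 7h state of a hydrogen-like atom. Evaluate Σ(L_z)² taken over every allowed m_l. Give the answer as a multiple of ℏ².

The 7h subshell has l = 5.
The allowed m_l values are -5, -4, -3, -2, -1, 0, 1, 2, 3, 4, 5.
Summing m² from −5 to 5: Σ m_l² = 110.

Σ(L_z)² = 110 ℏ²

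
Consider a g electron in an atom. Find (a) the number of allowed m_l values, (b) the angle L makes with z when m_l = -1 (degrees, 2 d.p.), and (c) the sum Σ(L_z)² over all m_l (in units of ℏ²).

The letter g corresponds to l = 4.
There are 2l+1 = 9 values of m_l.
For m_l = -1: cos θ = -1/√20, θ ≈ 102.92°.
Σ m_l² = 60, so Σ(L_z)² = 60 ℏ².

9 values; θ(m_l=-1) ≈ 102.92°; Σ(L_z)² = 60 ℏ²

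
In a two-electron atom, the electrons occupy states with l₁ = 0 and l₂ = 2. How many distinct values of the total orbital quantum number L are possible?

1

By the triangle rule, |l₁ − l₂| ≤ L ≤ l₁ + l₂.
L ∈ {2}.
That is 1 value.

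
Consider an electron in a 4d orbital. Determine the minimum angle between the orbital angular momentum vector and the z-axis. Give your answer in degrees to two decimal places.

For 4d, l = 2.
|L| = √(l(l+1)) ℏ = √6 ℏ.
The smallest angle corresponds to the largest L_z, i.e. m_l = l = 2, giving L_z = 2ℏ.
cos θ_min = 2/√6, so θ_min ≈ 35.26°.

θ_min ≈ 35.26°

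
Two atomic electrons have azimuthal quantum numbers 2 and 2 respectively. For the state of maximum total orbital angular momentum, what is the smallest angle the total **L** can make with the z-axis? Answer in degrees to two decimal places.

θ_min ≈ 26.57°

L runs from |2 − 2| = 0 to 2 + 2 = 4.
Allowed values: L = 0, 1, 2, 3, 4.
The maximum is L = 4, with |L_tot| = ℏ√(4·5) = 2√5 ℏ.
The minimum angle with z is arccos(4/√20) ≈ 26.57°.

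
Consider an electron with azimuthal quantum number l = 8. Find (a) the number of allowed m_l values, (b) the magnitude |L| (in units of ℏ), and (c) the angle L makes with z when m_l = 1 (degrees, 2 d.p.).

17 values; |L| = 6√2 ℏ ≈ 8.485ℏ; θ(m_l=1) ≈ 83.23°

There are 2l+1 = 17 values of m_l.
|L| = ℏ√(8·9) = 6√2 ℏ ≈ 8.485ℏ.
For m_l = 1: cos θ = 1/√72, θ ≈ 83.23°.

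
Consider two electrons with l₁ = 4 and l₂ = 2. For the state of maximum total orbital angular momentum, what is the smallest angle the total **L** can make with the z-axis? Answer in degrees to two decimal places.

By the triangle rule, |l₁ − l₂| ≤ L ≤ l₁ + l₂.
So L can be 2, 3, 4, 5, 6.
The maximum is L = 6, with |L_tot| = ℏ√(6·7) = √42 ℏ.
The minimum angle with z is arccos(6/√42) ≈ 22.21°.

θ_min ≈ 22.21°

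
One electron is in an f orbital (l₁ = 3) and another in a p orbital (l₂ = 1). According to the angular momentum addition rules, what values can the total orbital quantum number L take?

The total orbital quantum number L ranges from |l₁ − l₂| to l₁ + l₂ in integer steps.
Allowed values: L = 2, 3, 4.

L = 2, 3, 4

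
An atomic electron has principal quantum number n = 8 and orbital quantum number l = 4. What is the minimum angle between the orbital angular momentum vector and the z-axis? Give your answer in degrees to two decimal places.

θ_min ≈ 26.57°

|L| = √(l(l+1)) ℏ = 2√5 ℏ.
The smallest angle corresponds to the largest L_z, i.e. m_l = l = 4, giving L_z = 4ℏ.
cos θ_min = 4/√20, so θ_min ≈ 26.57°.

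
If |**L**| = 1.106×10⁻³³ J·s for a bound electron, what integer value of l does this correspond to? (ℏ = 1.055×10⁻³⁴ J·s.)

l = 10

Dividing by ℏ: |L|/ℏ ≈ 10.483.
l(l+1) ≈ 10.483² ≈ 109.90, so l = 10.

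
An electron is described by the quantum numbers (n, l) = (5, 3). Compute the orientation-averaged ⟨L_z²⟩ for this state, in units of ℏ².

m_l runs from −3 to 3, i.e. {-3, -2, -1, 0, 1, 2, 3}.
⟨L_z²⟩ = ℏ²·l(l+1)/3 = 4ℏ².

⟨L_z²⟩ = 4 ℏ²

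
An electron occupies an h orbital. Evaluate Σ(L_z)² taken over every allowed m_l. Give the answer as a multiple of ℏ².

Σ(L_z)² = 110 ℏ²

The letter h corresponds to l = 5.
The allowed m_l values are -5, -4, -3, -2, -1, 0, 1, 2, 3, 4, 5.
Σ m_l² = 2·(1 + 4 + 9 + 16 + 25) = 110.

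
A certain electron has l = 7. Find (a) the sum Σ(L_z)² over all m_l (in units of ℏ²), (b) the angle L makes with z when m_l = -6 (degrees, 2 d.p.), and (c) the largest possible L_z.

Σ(L_z)² = 280 ℏ²; θ(m_l=-6) ≈ 143.30°; L_z,max = 7ℏ

Σ m_l² = 280, so Σ(L_z)² = 280 ℏ².
For m_l = -6: cos θ = -6/√56, θ ≈ 143.30°.
L_z,max = lℏ = 7ℏ.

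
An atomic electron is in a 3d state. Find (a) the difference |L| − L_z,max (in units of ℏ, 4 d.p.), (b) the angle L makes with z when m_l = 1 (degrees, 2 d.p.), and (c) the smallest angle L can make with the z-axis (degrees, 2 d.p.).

For 3d, l = 2.
|L| − L_z,max = (√6 − 2)ℏ ≈ 0.4495ℏ.
For m_l = 1: cos θ = 1/√6, θ ≈ 65.91°.
cos θ_min = 2/√6, so θ_min ≈ 35.26°.

|L|−L_z,max ≈ 0.4495ℏ; θ(m_l=1) ≈ 65.91°; θ_min ≈ 35.26°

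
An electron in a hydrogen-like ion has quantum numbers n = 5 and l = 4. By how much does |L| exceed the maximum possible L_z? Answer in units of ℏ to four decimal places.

|L| = 2√5 ℏ ≈ 4.4721ℏ, while L_z,max = lℏ = 4ℏ.
The difference is (2√5 − 4)ℏ ≈ 0.4721ℏ.

|L| − L_z,max ≈ 0.4721ℏ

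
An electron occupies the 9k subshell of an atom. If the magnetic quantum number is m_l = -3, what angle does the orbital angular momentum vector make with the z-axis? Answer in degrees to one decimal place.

θ ≈ 113.6°

The 9k subshell has l = 7.
|L|² = l(l+1)ℏ² = 56ℏ², so |L| = 2√14 ℏ.
L_z = m_l ℏ = −3ℏ.
cos θ = L_z/|L| = -3/√56, so θ ≈ 113.6°.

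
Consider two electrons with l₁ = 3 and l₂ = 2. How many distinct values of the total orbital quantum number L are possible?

5

By the triangle rule, |l₁ − l₂| ≤ L ≤ l₁ + l₂.
Allowed values: L = 1, 2, 3, 4, 5.
That is 5 values.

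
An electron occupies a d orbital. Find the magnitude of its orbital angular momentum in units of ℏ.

|L| = √6 ℏ ≈ 2.449ℏ

The letter d corresponds to l = 2.
|L| = ℏ√(l(l+1)) = ℏ√(2·3) = √6 ℏ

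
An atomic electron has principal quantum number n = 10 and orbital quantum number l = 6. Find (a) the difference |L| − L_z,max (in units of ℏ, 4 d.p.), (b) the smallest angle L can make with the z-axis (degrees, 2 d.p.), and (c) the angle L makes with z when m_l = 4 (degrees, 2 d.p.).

|L| − L_z,max = (√42 − 6)ℏ ≈ 0.4807ℏ.
cos θ_min = 6/√42, so θ_min ≈ 22.21°.
For m_l = 4: cos θ = 4/√42, θ ≈ 51.89°.

|L|−L_z,max ≈ 0.4807ℏ; θ_min ≈ 22.21°; θ(m_l=4) ≈ 51.89°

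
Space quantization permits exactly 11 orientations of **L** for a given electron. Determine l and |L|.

l = 5, |L| = √30 ℏ ≈ 5.477ℏ

2l + 1 = 11 ⇒ l = 5.
|L| = ℏ√(l(l+1)) = ℏ√(5·6) = √30 ℏ.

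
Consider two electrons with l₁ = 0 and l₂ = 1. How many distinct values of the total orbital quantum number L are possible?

1

By the triangle rule, |l₁ − l₂| ≤ L ≤ l₁ + l₂.
Allowed values: L = 1.
That is 1 value.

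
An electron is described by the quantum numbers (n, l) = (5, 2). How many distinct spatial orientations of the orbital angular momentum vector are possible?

5

The number of m_l values is 2l + 1 = 2·2 + 1 = 5.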